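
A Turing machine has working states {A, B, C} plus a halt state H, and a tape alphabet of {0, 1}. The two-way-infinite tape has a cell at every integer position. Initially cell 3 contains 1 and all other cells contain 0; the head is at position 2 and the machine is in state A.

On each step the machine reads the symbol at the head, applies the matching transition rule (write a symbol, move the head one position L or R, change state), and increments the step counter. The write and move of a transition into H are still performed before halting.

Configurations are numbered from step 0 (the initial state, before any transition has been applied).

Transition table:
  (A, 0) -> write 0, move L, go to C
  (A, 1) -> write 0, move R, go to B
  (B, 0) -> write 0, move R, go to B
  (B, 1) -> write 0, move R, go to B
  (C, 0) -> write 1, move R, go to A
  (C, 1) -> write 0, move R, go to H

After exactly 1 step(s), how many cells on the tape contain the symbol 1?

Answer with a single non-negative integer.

Answer: 1

Derivation:
Step 1: in state A at pos 2, read 0 -> (A,0)->write 0,move L,goto C. Now: state=C, head=1, tape[0..4]=00010 (head:  ^)
Cells containing 1 after step 1: {3} -> 1 cell(s)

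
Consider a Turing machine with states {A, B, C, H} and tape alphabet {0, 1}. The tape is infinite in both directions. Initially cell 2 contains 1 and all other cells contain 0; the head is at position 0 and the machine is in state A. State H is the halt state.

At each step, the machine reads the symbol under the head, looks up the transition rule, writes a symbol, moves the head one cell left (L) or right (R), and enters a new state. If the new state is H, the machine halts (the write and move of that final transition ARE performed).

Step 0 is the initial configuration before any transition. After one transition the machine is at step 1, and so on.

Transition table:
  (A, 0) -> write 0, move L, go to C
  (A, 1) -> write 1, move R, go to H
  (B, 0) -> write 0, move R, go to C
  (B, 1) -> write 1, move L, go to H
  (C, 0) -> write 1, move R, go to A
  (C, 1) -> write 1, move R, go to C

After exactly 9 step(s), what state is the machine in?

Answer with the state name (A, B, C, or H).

Answer: H

Derivation:
Step 1: in state A at pos 0, read 0 -> (A,0)->write 0,move L,goto C. Now: state=C, head=-1, tape[-2..3]=000010 (head:  ^)
Step 2: in state C at pos -1, read 0 -> (C,0)->write 1,move R,goto A. Now: state=A, head=0, tape[-2..3]=010010 (head:   ^)
Step 3: in state A at pos 0, read 0 -> (A,0)->write 0,move L,goto C. Now: state=C, head=-1, tape[-2..3]=010010 (head:  ^)
Step 4: in state C at pos -1, read 1 -> (C,1)->write 1,move R,goto C. Now: state=C, head=0, tape[-2..3]=010010 (head:   ^)
Step 5: in state C at pos 0, read 0 -> (C,0)->write 1,move R,goto A. Now: state=A, head=1, tape[-2..3]=011010 (head:    ^)
Step 6: in state A at pos 1, read 0 -> (A,0)->write 0,move L,goto C. Now: state=C, head=0, tape[-2..3]=011010 (head:   ^)
Step 7: in state C at pos 0, read 1 -> (C,1)->write 1,move R,goto C. Now: state=C, head=1, tape[-2..3]=011010 (head:    ^)
Step 8: in state C at pos 1, read 0 -> (C,0)->write 1,move R,goto A. Now: state=A, head=2, tape[-2..3]=011110 (head:     ^)
Step 9: in state A at pos 2, read 1 -> (A,1)->write 1,move R,goto H. Now: state=H, head=3, tape[-2..4]=0111100 (head:      ^)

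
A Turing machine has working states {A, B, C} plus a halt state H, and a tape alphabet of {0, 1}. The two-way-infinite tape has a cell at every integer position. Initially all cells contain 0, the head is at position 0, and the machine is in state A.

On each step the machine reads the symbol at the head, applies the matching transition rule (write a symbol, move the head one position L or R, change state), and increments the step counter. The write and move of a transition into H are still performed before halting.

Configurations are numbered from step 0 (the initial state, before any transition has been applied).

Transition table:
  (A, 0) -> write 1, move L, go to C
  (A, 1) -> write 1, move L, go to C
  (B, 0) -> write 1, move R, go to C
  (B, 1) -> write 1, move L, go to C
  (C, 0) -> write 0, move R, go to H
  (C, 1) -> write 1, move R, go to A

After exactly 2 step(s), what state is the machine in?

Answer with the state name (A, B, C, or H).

Answer: H

Derivation:
Step 1: in state A at pos 0, read 0 -> (A,0)->write 1,move L,goto C. Now: state=C, head=-1, tape[-2..1]=0010 (head:  ^)
Step 2: in state C at pos -1, read 0 -> (C,0)->write 0,move R,goto H. Now: state=H, head=0, tape[-2..1]=0010 (head:   ^)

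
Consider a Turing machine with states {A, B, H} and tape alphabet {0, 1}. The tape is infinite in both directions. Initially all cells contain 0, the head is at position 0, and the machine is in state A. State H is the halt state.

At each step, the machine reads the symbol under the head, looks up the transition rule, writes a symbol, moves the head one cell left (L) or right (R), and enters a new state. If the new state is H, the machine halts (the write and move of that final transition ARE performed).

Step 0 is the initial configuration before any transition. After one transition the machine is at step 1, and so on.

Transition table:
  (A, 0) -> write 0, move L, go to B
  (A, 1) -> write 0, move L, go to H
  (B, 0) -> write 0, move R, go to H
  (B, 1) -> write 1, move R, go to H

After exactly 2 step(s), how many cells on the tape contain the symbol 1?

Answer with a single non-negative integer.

Step 1: in state A at pos 0, read 0 -> (A,0)->write 0,move L,goto B. Now: state=B, head=-1, tape[-2..1]=0000 (head:  ^)
Step 2: in state B at pos -1, read 0 -> (B,0)->write 0,move R,goto H. Now: state=H, head=0, tape[-2..1]=0000 (head:   ^)
No cell contains 1 after step 2 -> 0 cell(s)

Answer: 0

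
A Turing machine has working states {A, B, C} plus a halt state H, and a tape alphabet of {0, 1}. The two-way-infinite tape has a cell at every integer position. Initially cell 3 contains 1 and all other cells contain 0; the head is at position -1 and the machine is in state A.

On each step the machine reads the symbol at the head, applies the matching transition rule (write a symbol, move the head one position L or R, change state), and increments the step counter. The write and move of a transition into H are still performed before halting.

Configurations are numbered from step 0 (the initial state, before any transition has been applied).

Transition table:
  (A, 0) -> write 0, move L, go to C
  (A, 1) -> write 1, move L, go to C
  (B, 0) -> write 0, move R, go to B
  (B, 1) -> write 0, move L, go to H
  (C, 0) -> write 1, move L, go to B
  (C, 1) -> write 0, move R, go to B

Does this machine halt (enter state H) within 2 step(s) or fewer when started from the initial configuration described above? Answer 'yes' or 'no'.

Step 1: in state A at pos -1, read 0 -> (A,0)->write 0,move L,goto C. Now: state=C, head=-2, tape[-3..4]=00000010 (head:  ^)
Step 2: in state C at pos -2, read 0 -> (C,0)->write 1,move L,goto B. Now: state=B, head=-3, tape[-4..4]=001000010 (head:  ^)
After 2 step(s): state = B (not H) -> not halted within 2 -> no

Answer: no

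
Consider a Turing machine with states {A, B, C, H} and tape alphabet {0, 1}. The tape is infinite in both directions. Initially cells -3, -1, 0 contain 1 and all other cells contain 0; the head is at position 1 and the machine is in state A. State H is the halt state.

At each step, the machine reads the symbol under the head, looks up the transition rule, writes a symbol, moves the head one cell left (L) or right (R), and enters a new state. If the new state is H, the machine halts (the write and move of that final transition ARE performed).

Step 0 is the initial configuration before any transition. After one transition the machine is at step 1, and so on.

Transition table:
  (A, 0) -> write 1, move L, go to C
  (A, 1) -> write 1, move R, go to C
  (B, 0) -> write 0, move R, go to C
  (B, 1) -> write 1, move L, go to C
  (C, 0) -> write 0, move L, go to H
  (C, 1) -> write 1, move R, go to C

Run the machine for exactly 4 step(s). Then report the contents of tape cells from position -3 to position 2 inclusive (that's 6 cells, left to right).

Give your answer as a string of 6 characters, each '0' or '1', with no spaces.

Step 1: in state A at pos 1, read 0 -> (A,0)->write 1,move L,goto C. Now: state=C, head=0, tape[-4..2]=0101110 (head:     ^)
Step 2: in state C at pos 0, read 1 -> (C,1)->write 1,move R,goto C. Now: state=C, head=1, tape[-4..2]=0101110 (head:      ^)
Step 3: in state C at pos 1, read 1 -> (C,1)->write 1,move R,goto C. Now: state=C, head=2, tape[-4..3]=01011100 (head:       ^)
Step 4: in state C at pos 2, read 0 -> (C,0)->write 0,move L,goto H. Now: state=H, head=1, tape[-4..3]=01011100 (head:      ^)

Answer: 101110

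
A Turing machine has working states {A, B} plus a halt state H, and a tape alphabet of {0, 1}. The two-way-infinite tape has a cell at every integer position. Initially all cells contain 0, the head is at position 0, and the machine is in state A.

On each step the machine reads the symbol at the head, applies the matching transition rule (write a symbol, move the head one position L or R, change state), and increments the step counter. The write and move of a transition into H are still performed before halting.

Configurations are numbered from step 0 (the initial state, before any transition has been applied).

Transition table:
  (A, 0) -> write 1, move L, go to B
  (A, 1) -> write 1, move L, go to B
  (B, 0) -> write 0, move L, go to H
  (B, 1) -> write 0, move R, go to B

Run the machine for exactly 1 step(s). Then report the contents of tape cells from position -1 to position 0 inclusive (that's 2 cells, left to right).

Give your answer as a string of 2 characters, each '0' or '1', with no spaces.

Step 1: in state A at pos 0, read 0 -> (A,0)->write 1,move L,goto B. Now: state=B, head=-1, tape[-2..1]=0010 (head:  ^)

Answer: 01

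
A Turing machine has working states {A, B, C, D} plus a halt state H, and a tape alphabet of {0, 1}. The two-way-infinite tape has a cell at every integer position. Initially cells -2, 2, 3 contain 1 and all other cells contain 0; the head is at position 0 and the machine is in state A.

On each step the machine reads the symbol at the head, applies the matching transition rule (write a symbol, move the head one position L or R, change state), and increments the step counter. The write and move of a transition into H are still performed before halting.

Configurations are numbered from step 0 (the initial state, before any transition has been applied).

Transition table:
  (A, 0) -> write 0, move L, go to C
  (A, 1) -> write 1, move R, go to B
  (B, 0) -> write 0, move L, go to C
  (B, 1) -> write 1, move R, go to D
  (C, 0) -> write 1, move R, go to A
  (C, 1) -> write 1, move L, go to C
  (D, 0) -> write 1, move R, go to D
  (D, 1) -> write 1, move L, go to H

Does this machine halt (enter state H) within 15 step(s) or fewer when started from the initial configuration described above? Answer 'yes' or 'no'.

Answer: yes

Derivation:
Step 1: in state A at pos 0, read 0 -> (A,0)->write 0,move L,goto C. Now: state=C, head=-1, tape[-3..4]=01000110 (head:   ^)
Step 2: in state C at pos -1, read 0 -> (C,0)->write 1,move R,goto A. Now: state=A, head=0, tape[-3..4]=01100110 (head:    ^)
Step 3: in state A at pos 0, read 0 -> (A,0)->write 0,move L,goto C. Now: state=C, head=-1, tape[-3..4]=01100110 (head:   ^)
Step 4: in state C at pos -1, read 1 -> (C,1)->write 1,move L,goto C. Now: state=C, head=-2, tape[-3..4]=01100110 (head:  ^)
Step 5: in state C at pos -2, read 1 -> (C,1)->write 1,move L,goto C. Now: state=C, head=-3, tape[-4..4]=001100110 (head:  ^)
Step 6: in state C at pos -3, read 0 -> (C,0)->write 1,move R,goto A. Now: state=A, head=-2, tape[-4..4]=011100110 (head:   ^)
Step 7: in state A at pos -2, read 1 -> (A,1)->write 1,move R,goto B. Now: state=B, head=-1, tape[-4..4]=011100110 (head:    ^)
Step 8: in state B at pos -1, read 1 -> (B,1)->write 1,move R,goto D. Now: state=D, head=0, tape[-4..4]=011100110 (head:     ^)
Step 9: in state D at pos 0, read 0 -> (D,0)->write 1,move R,goto D. Now: state=D, head=1, tape[-4..4]=011110110 (head:      ^)
Step 10: in state D at pos 1, read 0 -> (D,0)->write 1,move R,goto D. Now: state=D, head=2, tape[-4..4]=011111110 (head:       ^)
Step 11: in state D at pos 2, read 1 -> (D,1)->write 1,move L,goto H. Now: state=H, head=1, tape[-4..4]=011111110 (head:      ^)
State H reached at step 11; 11 <= 15 -> yes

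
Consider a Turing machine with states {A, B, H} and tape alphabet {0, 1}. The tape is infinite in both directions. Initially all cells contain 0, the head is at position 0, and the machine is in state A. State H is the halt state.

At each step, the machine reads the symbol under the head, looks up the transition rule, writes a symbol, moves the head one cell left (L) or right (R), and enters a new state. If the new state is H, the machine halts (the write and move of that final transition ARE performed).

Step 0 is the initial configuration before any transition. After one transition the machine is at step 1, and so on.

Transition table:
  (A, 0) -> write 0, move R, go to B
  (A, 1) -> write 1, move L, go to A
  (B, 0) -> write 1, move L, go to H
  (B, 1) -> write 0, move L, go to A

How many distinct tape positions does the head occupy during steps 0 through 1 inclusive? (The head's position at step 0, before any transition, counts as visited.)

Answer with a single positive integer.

Answer: 2

Derivation:
Step 1: in state A at pos 0, read 0 -> (A,0)->write 0,move R,goto B. Now: state=B, head=1, tape[-1..2]=0000 (head:   ^)
Head positions at steps 0..1: starting at 0, distinct positions visited = {0, 1} -> 2 position(s)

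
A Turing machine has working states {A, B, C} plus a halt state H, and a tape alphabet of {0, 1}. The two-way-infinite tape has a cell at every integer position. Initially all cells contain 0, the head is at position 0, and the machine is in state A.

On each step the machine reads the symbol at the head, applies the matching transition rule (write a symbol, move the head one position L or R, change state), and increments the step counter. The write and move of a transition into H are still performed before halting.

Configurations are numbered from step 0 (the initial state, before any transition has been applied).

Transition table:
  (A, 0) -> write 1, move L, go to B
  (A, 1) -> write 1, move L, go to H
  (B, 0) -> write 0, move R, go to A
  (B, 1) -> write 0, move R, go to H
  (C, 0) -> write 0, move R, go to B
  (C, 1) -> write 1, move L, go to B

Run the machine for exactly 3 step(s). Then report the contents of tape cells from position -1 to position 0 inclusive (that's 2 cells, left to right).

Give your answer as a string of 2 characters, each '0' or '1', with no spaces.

Answer: 01

Derivation:
Step 1: in state A at pos 0, read 0 -> (A,0)->write 1,move L,goto B. Now: state=B, head=-1, tape[-2..1]=0010 (head:  ^)
Step 2: in state B at pos -1, read 0 -> (B,0)->write 0,move R,goto A. Now: state=A, head=0, tape[-2..1]=0010 (head:   ^)
Step 3: in state A at pos 0, read 1 -> (A,1)->write 1,move L,goto H. Now: state=H, head=-1, tape[-2..1]=0010 (head:  ^)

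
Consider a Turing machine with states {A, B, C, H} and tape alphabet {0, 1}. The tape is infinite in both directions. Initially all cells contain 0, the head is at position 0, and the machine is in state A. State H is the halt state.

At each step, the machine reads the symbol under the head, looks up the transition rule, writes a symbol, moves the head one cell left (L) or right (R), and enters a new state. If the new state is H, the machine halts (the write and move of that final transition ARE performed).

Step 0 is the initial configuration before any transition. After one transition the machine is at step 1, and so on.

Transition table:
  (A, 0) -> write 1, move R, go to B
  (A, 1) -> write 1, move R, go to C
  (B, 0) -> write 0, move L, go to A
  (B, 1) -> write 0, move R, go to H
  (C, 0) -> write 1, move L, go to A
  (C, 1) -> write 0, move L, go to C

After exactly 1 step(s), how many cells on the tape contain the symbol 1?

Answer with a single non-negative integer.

Step 1: in state A at pos 0, read 0 -> (A,0)->write 1,move R,goto B. Now: state=B, head=1, tape[-1..2]=0100 (head:   ^)
Cells containing 1 after step 1: {0} -> 1 cell(s)

Answer: 1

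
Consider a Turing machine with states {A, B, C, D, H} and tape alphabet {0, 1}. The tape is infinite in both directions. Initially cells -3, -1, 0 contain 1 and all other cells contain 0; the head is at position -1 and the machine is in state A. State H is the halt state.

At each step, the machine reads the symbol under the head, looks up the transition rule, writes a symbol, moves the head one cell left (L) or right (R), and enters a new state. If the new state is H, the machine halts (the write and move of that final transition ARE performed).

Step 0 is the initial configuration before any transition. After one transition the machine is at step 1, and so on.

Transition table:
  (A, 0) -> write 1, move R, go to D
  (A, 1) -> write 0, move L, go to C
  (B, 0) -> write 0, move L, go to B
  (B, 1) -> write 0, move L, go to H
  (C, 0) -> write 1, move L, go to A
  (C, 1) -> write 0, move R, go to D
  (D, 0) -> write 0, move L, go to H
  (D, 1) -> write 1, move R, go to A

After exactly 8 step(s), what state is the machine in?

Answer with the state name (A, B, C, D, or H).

Step 1: in state A at pos -1, read 1 -> (A,1)->write 0,move L,goto C. Now: state=C, head=-2, tape[-4..1]=010010 (head:   ^)
Step 2: in state C at pos -2, read 0 -> (C,0)->write 1,move L,goto A. Now: state=A, head=-3, tape[-4..1]=011010 (head:  ^)
Step 3: in state A at pos -3, read 1 -> (A,1)->write 0,move L,goto C. Now: state=C, head=-4, tape[-5..1]=0001010 (head:  ^)
Step 4: in state C at pos -4, read 0 -> (C,0)->write 1,move L,goto A. Now: state=A, head=-5, tape[-6..1]=00101010 (head:  ^)
Step 5: in state A at pos -5, read 0 -> (A,0)->write 1,move R,goto D. Now: state=D, head=-4, tape[-6..1]=01101010 (head:   ^)
Step 6: in state D at pos -4, read 1 -> (D,1)->write 1,move R,goto A. Now: state=A, head=-3, tape[-6..1]=01101010 (head:    ^)
Step 7: in state A at pos -3, read 0 -> (A,0)->write 1,move R,goto D. Now: state=D, head=-2, tape[-6..1]=01111010 (head:     ^)
Step 8: in state D at pos -2, read 1 -> (D,1)->write 1,move R,goto A. Now: state=A, head=-1, tape[-6..1]=01111010 (head:      ^)

Answer: A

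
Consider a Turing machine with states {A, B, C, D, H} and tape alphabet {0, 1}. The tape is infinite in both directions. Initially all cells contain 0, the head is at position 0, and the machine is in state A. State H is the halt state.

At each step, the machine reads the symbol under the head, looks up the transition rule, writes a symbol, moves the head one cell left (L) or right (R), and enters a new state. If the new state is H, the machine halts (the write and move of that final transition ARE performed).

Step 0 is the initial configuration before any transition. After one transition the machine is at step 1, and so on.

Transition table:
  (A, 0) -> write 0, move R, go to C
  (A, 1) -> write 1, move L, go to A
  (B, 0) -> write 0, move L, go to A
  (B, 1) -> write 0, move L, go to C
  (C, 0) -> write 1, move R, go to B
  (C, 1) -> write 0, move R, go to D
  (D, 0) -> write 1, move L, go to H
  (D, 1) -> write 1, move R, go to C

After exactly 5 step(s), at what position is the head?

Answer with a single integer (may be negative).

Step 1: in state A at pos 0, read 0 -> (A,0)->write 0,move R,goto C. Now: state=C, head=1, tape[-1..2]=0000 (head:   ^)
Step 2: in state C at pos 1, read 0 -> (C,0)->write 1,move R,goto B. Now: state=B, head=2, tape[-1..3]=00100 (head:    ^)
Step 3: in state B at pos 2, read 0 -> (B,0)->write 0,move L,goto A. Now: state=A, head=1, tape[-1..3]=00100 (head:   ^)
Step 4: in state A at pos 1, read 1 -> (A,1)->write 1,move L,goto A. Now: state=A, head=0, tape[-1..3]=00100 (head:  ^)
Step 5: in state A at pos 0, read 0 -> (A,0)->write 0,move R,goto C. Now: state=C, head=1, tape[-1..3]=00100 (head:   ^)

Answer: 1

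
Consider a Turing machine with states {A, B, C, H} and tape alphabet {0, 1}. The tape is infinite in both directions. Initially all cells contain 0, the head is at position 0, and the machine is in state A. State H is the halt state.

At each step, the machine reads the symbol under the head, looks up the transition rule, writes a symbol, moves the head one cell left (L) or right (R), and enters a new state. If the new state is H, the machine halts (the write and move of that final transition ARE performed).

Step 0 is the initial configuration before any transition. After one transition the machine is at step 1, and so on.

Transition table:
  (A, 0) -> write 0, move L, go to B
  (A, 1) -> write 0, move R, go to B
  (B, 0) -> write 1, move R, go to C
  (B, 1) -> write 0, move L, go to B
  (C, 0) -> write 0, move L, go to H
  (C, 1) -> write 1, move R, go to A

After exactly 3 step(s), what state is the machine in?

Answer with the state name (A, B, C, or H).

Answer: H

Derivation:
Step 1: in state A at pos 0, read 0 -> (A,0)->write 0,move L,goto B. Now: state=B, head=-1, tape[-2..1]=0000 (head:  ^)
Step 2: in state B at pos -1, read 0 -> (B,0)->write 1,move R,goto C. Now: state=C, head=0, tape[-2..1]=0100 (head:   ^)
Step 3: in state C at pos 0, read 0 -> (C,0)->write 0,move L,goto H. Now: state=H, head=-1, tape[-2..1]=0100 (head:  ^)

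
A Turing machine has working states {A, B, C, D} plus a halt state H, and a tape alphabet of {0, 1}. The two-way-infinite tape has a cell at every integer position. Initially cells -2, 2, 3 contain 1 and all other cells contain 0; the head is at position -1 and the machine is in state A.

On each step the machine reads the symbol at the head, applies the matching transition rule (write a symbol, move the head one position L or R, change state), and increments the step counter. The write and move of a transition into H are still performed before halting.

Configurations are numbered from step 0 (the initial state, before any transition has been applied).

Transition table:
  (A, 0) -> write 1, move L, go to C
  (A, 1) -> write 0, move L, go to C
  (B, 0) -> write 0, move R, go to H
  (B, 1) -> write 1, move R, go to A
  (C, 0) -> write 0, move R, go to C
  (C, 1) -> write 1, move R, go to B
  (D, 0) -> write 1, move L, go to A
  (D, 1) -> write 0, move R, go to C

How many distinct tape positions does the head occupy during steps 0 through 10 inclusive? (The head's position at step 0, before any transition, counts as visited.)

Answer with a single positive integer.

Answer: 5

Derivation:
Step 1: in state A at pos -1, read 0 -> (A,0)->write 1,move L,goto C. Now: state=C, head=-2, tape[-3..4]=01100110 (head:  ^)
Step 2: in state C at pos -2, read 1 -> (C,1)->write 1,move R,goto B. Now: state=B, head=-1, tape[-3..4]=01100110 (head:   ^)
Step 3: in state B at pos -1, read 1 -> (B,1)->write 1,move R,goto A. Now: state=A, head=0, tape[-3..4]=01100110 (head:    ^)
Step 4: in state A at pos 0, read 0 -> (A,0)->write 1,move L,goto C. Now: state=C, head=-1, tape[-3..4]=01110110 (head:   ^)
Step 5: in state C at pos -1, read 1 -> (C,1)->write 1,move R,goto B. Now: state=B, head=0, tape[-3..4]=01110110 (head:    ^)
Step 6: in state B at pos 0, read 1 -> (B,1)->write 1,move R,goto A. Now: state=A, head=1, tape[-3..4]=01110110 (head:     ^)
Step 7: in state A at pos 1, read 0 -> (A,0)->write 1,move L,goto C. Now: state=C, head=0, tape[-3..4]=01111110 (head:    ^)
Step 8: in state C at pos 0, read 1 -> (C,1)->write 1,move R,goto B. Now: state=B, head=1, tape[-3..4]=01111110 (head:     ^)
Step 9: in state B at pos 1, read 1 -> (B,1)->write 1,move R,goto A. Now: state=A, head=2, tape[-3..4]=01111110 (head:      ^)
Step 10: in state A at pos 2, read 1 -> (A,1)->write 0,move L,goto C. Now: state=C, head=1, tape[-3..4]=01111010 (head:     ^)
Head positions at steps 0..10: starting at -1, distinct positions visited = {-2, -1, 0, 1, 2} -> 5 position(s)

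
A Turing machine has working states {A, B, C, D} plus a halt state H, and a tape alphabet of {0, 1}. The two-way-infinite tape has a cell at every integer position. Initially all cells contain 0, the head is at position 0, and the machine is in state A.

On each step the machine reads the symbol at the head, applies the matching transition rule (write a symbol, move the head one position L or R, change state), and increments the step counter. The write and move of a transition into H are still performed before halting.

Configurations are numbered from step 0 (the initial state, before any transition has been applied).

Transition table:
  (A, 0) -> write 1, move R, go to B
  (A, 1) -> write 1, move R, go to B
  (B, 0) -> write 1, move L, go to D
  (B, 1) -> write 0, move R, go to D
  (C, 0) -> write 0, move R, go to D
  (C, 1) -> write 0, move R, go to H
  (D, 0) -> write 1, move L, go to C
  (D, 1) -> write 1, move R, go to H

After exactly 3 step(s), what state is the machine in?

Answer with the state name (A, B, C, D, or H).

Step 1: in state A at pos 0, read 0 -> (A,0)->write 1,move R,goto B. Now: state=B, head=1, tape[-1..2]=0100 (head:   ^)
Step 2: in state B at pos 1, read 0 -> (B,0)->write 1,move L,goto D. Now: state=D, head=0, tape[-1..2]=0110 (head:  ^)
Step 3: in state D at pos 0, read 1 -> (D,1)->write 1,move R,goto H. Now: state=H, head=1, tape[-1..2]=0110 (head:   ^)

Answer: H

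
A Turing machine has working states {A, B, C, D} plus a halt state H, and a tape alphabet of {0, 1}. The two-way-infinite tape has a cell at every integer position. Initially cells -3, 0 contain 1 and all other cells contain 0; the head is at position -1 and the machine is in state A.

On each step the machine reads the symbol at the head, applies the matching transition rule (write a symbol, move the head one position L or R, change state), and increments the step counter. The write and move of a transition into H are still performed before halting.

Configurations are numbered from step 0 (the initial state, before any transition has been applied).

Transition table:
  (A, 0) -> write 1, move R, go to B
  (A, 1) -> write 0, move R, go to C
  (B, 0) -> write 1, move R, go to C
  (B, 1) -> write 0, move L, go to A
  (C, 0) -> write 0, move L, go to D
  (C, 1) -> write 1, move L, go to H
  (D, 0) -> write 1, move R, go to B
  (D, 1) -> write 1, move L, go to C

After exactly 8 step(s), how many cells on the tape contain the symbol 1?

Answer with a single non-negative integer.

Step 1: in state A at pos -1, read 0 -> (A,0)->write 1,move R,goto B. Now: state=B, head=0, tape[-4..1]=010110 (head:     ^)
Step 2: in state B at pos 0, read 1 -> (B,1)->write 0,move L,goto A. Now: state=A, head=-1, tape[-4..1]=010100 (head:    ^)
Step 3: in state A at pos -1, read 1 -> (A,1)->write 0,move R,goto C. Now: state=C, head=0, tape[-4..1]=010000 (head:     ^)
Step 4: in state C at pos 0, read 0 -> (C,0)->write 0,move L,goto D. Now: state=D, head=-1, tape[-4..1]=010000 (head:    ^)
Step 5: in state D at pos -1, read 0 -> (D,0)->write 1,move R,goto B. Now: state=B, head=0, tape[-4..1]=010100 (head:     ^)
Step 6: in state B at pos 0, read 0 -> (B,0)->write 1,move R,goto C. Now: state=C, head=1, tape[-4..2]=0101100 (head:      ^)
Step 7: in state C at pos 1, read 0 -> (C,0)->write 0,move L,goto D. Now: state=D, head=0, tape[-4..2]=0101100 (head:     ^)
Step 8: in state D at pos 0, read 1 -> (D,1)->write 1,move L,goto C. Now: state=C, head=-1, tape[-4..2]=0101100 (head:    ^)
Cells containing 1 after step 8: {-3, -1, 0} -> 3 cell(s)

Answer: 3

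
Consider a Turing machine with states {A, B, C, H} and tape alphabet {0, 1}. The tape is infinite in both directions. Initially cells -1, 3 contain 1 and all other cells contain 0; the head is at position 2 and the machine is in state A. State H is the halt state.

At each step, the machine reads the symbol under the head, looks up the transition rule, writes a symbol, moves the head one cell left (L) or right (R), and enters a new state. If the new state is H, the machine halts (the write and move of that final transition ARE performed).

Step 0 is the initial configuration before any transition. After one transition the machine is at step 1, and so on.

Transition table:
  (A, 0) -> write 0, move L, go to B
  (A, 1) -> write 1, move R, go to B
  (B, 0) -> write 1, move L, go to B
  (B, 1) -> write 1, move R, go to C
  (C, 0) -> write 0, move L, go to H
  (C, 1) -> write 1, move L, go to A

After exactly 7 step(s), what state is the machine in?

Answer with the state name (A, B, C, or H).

Step 1: in state A at pos 2, read 0 -> (A,0)->write 0,move L,goto B. Now: state=B, head=1, tape[-2..4]=0100010 (head:    ^)
Step 2: in state B at pos 1, read 0 -> (B,0)->write 1,move L,goto B. Now: state=B, head=0, tape[-2..4]=0101010 (head:   ^)
Step 3: in state B at pos 0, read 0 -> (B,0)->write 1,move L,goto B. Now: state=B, head=-1, tape[-2..4]=0111010 (head:  ^)
Step 4: in state B at pos -1, read 1 -> (B,1)->write 1,move R,goto C. Now: state=C, head=0, tape[-2..4]=0111010 (head:   ^)
Step 5: in state C at pos 0, read 1 -> (C,1)->write 1,move L,goto A. Now: state=A, head=-1, tape[-2..4]=0111010 (head:  ^)
Step 6: in state A at pos -1, read 1 -> (A,1)->write 1,move R,goto B. Now: state=B, head=0, tape[-2..4]=0111010 (head:   ^)
Step 7: in state B at pos 0, read 1 -> (B,1)->write 1,move R,goto C. Now: state=C, head=1, tape[-2..4]=0111010 (head:    ^)

Answer: C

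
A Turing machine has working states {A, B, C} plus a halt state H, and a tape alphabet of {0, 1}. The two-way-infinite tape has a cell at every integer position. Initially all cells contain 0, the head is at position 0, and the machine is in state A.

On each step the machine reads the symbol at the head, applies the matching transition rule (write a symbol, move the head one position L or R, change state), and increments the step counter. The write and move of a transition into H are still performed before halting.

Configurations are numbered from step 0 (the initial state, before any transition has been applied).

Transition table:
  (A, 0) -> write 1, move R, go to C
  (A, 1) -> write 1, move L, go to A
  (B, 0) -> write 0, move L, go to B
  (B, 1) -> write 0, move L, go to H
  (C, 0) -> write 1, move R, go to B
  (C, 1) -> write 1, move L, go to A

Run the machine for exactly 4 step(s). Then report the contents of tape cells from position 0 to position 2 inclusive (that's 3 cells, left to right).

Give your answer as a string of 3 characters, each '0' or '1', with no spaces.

Answer: 100

Derivation:
Step 1: in state A at pos 0, read 0 -> (A,0)->write 1,move R,goto C. Now: state=C, head=1, tape[-1..2]=0100 (head:   ^)
Step 2: in state C at pos 1, read 0 -> (C,0)->write 1,move R,goto B. Now: state=B, head=2, tape[-1..3]=01100 (head:    ^)
Step 3: in state B at pos 2, read 0 -> (B,0)->write 0,move L,goto B. Now: state=B, head=1, tape[-1..3]=01100 (head:   ^)
Step 4: in state B at pos 1, read 1 -> (B,1)->write 0,move L,goto H. Now: state=H, head=0, tape[-1..3]=01000 (head:  ^)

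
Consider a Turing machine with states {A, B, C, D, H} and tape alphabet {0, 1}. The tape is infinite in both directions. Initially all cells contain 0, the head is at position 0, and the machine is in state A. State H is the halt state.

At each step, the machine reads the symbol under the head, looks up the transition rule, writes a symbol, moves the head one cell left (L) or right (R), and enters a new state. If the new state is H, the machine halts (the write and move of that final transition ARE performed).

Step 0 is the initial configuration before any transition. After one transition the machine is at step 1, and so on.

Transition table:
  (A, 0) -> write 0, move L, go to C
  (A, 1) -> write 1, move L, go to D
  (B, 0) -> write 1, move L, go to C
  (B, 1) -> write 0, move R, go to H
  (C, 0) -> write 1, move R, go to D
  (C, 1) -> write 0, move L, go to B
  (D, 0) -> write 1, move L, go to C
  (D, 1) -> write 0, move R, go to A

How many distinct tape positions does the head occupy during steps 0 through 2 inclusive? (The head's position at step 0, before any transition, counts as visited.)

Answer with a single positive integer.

Step 1: in state A at pos 0, read 0 -> (A,0)->write 0,move L,goto C. Now: state=C, head=-1, tape[-2..1]=0000 (head:  ^)
Step 2: in state C at pos -1, read 0 -> (C,0)->write 1,move R,goto D. Now: state=D, head=0, tape[-2..1]=0100 (head:   ^)
Head positions at steps 0..2: starting at 0, distinct positions visited = {-1, 0} -> 2 position(s)

Answer: 2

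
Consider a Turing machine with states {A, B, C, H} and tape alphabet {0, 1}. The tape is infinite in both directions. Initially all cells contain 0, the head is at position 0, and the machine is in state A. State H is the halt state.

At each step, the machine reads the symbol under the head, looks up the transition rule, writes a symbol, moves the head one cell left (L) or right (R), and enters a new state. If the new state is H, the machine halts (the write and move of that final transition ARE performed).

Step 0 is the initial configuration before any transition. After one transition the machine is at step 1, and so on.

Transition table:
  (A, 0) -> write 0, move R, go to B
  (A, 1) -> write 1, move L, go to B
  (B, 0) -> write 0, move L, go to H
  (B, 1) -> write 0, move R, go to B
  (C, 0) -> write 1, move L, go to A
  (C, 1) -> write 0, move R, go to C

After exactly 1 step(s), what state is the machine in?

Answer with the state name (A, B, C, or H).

Answer: B

Derivation:
Step 1: in state A at pos 0, read 0 -> (A,0)->write 0,move R,goto B. Now: state=B, head=1, tape[-1..2]=0000 (head:   ^)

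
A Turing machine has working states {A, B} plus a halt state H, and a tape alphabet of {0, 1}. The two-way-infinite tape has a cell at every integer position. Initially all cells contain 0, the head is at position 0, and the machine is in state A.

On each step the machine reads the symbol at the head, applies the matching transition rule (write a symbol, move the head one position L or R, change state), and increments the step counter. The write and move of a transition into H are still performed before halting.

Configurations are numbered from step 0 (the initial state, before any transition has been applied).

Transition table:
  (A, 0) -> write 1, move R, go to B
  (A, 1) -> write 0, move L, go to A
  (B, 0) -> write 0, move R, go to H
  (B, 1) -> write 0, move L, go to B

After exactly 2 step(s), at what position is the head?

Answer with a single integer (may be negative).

Step 1: in state A at pos 0, read 0 -> (A,0)->write 1,move R,goto B. Now: state=B, head=1, tape[-1..2]=0100 (head:   ^)
Step 2: in state B at pos 1, read 0 -> (B,0)->write 0,move R,goto H. Now: state=H, head=2, tape[-1..3]=01000 (head:    ^)

Answer: 2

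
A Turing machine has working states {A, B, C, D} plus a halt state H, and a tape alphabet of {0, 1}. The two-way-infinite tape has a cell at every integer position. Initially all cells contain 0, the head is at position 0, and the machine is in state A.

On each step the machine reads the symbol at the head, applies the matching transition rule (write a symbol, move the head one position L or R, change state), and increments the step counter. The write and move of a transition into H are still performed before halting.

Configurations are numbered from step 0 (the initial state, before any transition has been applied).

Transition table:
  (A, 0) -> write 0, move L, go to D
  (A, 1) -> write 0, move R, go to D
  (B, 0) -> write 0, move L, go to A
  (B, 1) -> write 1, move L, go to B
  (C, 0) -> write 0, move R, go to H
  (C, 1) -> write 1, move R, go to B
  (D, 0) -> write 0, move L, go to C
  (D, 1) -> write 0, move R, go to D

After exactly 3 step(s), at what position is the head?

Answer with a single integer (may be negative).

Answer: -1

Derivation:
Step 1: in state A at pos 0, read 0 -> (A,0)->write 0,move L,goto D. Now: state=D, head=-1, tape[-2..1]=0000 (head:  ^)
Step 2: in state D at pos -1, read 0 -> (D,0)->write 0,move L,goto C. Now: state=C, head=-2, tape[-3..1]=00000 (head:  ^)
Step 3: in state C at pos -2, read 0 -> (C,0)->write 0,move R,goto H. Now: state=H, head=-1, tape[-3..1]=00000 (head:   ^)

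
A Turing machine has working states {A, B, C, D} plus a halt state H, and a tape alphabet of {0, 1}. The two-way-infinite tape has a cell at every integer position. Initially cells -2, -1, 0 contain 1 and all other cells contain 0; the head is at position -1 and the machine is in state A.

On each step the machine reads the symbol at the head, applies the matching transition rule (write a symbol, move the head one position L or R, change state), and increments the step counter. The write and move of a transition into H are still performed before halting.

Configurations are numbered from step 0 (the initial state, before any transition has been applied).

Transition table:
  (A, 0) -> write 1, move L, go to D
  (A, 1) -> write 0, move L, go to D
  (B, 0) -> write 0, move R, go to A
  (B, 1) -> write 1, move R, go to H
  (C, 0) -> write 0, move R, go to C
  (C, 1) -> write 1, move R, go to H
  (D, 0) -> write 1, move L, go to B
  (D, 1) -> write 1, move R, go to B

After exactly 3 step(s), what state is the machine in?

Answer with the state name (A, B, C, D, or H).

Answer: A

Derivation:
Step 1: in state A at pos -1, read 1 -> (A,1)->write 0,move L,goto D. Now: state=D, head=-2, tape[-3..1]=01010 (head:  ^)
Step 2: in state D at pos -2, read 1 -> (D,1)->write 1,move R,goto B. Now: state=B, head=-1, tape[-3..1]=01010 (head:   ^)
Step 3: in state B at pos -1, read 0 -> (B,0)->write 0,move R,goto A. Now: state=A, head=0, tape[-3..1]=01010 (head:    ^)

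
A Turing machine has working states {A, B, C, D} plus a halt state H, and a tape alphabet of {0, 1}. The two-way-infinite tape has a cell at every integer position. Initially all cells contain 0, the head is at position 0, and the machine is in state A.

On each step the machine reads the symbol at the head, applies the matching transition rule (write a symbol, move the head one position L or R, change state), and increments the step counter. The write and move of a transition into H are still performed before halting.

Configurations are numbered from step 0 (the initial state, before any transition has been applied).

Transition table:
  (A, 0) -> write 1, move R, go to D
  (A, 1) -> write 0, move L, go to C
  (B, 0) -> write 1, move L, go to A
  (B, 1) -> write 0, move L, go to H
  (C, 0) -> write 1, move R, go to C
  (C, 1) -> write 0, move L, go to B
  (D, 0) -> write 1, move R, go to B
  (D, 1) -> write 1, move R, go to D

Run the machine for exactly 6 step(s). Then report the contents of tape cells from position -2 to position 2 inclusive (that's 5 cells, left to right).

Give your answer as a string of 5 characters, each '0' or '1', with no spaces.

Answer: 01001

Derivation:
Step 1: in state A at pos 0, read 0 -> (A,0)->write 1,move R,goto D. Now: state=D, head=1, tape[-1..2]=0100 (head:   ^)
Step 2: in state D at pos 1, read 0 -> (D,0)->write 1,move R,goto B. Now: state=B, head=2, tape[-1..3]=01100 (head:    ^)
Step 3: in state B at pos 2, read 0 -> (B,0)->write 1,move L,goto A. Now: state=A, head=1, tape[-1..3]=01110 (head:   ^)
Step 4: in state A at pos 1, read 1 -> (A,1)->write 0,move L,goto C. Now: state=C, head=0, tape[-1..3]=01010 (head:  ^)
Step 5: in state C at pos 0, read 1 -> (C,1)->write 0,move L,goto B. Now: state=B, head=-1, tape[-2..3]=000010 (head:  ^)
Step 6: in state B at pos -1, read 0 -> (B,0)->write 1,move L,goto A. Now: state=A, head=-2, tape[-3..3]=0010010 (head:  ^)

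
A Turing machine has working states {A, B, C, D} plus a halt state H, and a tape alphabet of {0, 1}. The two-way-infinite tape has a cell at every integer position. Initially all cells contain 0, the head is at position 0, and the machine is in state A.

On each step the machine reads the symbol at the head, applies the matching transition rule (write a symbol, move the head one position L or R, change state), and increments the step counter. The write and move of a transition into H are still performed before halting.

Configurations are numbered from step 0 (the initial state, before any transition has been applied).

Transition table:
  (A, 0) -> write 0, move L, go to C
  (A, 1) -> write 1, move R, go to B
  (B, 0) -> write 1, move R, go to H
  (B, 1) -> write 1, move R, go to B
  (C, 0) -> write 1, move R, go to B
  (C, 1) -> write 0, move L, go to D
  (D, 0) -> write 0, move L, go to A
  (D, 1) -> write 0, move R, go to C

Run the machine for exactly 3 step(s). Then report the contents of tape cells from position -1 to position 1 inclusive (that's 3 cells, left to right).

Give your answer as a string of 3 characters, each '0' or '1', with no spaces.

Step 1: in state A at pos 0, read 0 -> (A,0)->write 0,move L,goto C. Now: state=C, head=-1, tape[-2..1]=0000 (head:  ^)
Step 2: in state C at pos -1, read 0 -> (C,0)->write 1,move R,goto B. Now: state=B, head=0, tape[-2..1]=0100 (head:   ^)
Step 3: in state B at pos 0, read 0 -> (B,0)->write 1,move R,goto H. Now: state=H, head=1, tape[-2..2]=01100 (head:    ^)

Answer: 110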